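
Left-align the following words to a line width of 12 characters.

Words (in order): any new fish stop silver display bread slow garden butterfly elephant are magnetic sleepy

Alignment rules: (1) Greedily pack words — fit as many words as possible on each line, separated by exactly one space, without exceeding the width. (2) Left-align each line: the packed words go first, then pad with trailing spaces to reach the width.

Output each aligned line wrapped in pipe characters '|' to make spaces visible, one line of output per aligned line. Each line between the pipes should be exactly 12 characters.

Answer: |any new fish|
|stop silver |
|display     |
|bread slow  |
|garden      |
|butterfly   |
|elephant are|
|magnetic    |
|sleepy      |

Derivation:
Line 1: ['any', 'new', 'fish'] (min_width=12, slack=0)
Line 2: ['stop', 'silver'] (min_width=11, slack=1)
Line 3: ['display'] (min_width=7, slack=5)
Line 4: ['bread', 'slow'] (min_width=10, slack=2)
Line 5: ['garden'] (min_width=6, slack=6)
Line 6: ['butterfly'] (min_width=9, slack=3)
Line 7: ['elephant', 'are'] (min_width=12, slack=0)
Line 8: ['magnetic'] (min_width=8, slack=4)
Line 9: ['sleepy'] (min_width=6, slack=6)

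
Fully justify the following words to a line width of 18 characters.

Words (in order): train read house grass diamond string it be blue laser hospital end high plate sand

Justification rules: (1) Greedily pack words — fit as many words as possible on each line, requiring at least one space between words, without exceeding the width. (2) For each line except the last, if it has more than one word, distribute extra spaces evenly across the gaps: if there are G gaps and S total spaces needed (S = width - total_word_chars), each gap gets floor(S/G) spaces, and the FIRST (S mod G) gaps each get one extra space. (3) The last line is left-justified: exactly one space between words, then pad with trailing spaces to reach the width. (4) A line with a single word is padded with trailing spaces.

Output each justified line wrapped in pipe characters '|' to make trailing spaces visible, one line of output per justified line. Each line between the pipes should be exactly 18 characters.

Answer: |train  read  house|
|grass      diamond|
|string  it be blue|
|laser hospital end|
|high plate sand   |

Derivation:
Line 1: ['train', 'read', 'house'] (min_width=16, slack=2)
Line 2: ['grass', 'diamond'] (min_width=13, slack=5)
Line 3: ['string', 'it', 'be', 'blue'] (min_width=17, slack=1)
Line 4: ['laser', 'hospital', 'end'] (min_width=18, slack=0)
Line 5: ['high', 'plate', 'sand'] (min_width=15, slack=3)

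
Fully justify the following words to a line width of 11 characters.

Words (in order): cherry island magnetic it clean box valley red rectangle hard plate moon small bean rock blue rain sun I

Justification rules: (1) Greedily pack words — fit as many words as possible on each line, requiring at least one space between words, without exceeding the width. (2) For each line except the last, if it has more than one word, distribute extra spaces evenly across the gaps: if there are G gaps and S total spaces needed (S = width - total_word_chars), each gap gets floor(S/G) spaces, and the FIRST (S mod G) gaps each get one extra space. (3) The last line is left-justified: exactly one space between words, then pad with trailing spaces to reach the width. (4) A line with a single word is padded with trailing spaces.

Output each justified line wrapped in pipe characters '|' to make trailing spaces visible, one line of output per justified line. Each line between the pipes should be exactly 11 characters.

Line 1: ['cherry'] (min_width=6, slack=5)
Line 2: ['island'] (min_width=6, slack=5)
Line 3: ['magnetic', 'it'] (min_width=11, slack=0)
Line 4: ['clean', 'box'] (min_width=9, slack=2)
Line 5: ['valley', 'red'] (min_width=10, slack=1)
Line 6: ['rectangle'] (min_width=9, slack=2)
Line 7: ['hard', 'plate'] (min_width=10, slack=1)
Line 8: ['moon', 'small'] (min_width=10, slack=1)
Line 9: ['bean', 'rock'] (min_width=9, slack=2)
Line 10: ['blue', 'rain'] (min_width=9, slack=2)
Line 11: ['sun', 'I'] (min_width=5, slack=6)

Answer: |cherry     |
|island     |
|magnetic it|
|clean   box|
|valley  red|
|rectangle  |
|hard  plate|
|moon  small|
|bean   rock|
|blue   rain|
|sun I      |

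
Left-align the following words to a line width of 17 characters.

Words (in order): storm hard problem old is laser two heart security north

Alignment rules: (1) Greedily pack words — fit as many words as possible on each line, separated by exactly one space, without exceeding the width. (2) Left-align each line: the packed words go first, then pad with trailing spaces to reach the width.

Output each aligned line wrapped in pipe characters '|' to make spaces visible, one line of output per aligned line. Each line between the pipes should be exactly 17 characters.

Answer: |storm hard       |
|problem old is   |
|laser two heart  |
|security north   |

Derivation:
Line 1: ['storm', 'hard'] (min_width=10, slack=7)
Line 2: ['problem', 'old', 'is'] (min_width=14, slack=3)
Line 3: ['laser', 'two', 'heart'] (min_width=15, slack=2)
Line 4: ['security', 'north'] (min_width=14, slack=3)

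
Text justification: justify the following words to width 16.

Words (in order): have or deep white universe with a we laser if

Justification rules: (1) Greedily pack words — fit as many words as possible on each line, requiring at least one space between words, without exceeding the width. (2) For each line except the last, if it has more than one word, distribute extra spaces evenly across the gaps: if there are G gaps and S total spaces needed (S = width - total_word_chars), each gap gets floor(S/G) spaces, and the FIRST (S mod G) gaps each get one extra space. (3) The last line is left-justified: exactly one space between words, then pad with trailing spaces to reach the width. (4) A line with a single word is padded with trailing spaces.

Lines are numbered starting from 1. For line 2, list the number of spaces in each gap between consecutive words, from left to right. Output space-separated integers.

Answer: 3

Derivation:
Line 1: ['have', 'or', 'deep'] (min_width=12, slack=4)
Line 2: ['white', 'universe'] (min_width=14, slack=2)
Line 3: ['with', 'a', 'we', 'laser'] (min_width=15, slack=1)
Line 4: ['if'] (min_width=2, slack=14)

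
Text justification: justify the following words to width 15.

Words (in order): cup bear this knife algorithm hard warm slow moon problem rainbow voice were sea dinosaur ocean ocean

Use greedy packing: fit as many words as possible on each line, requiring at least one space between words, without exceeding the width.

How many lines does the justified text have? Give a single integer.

Line 1: ['cup', 'bear', 'this'] (min_width=13, slack=2)
Line 2: ['knife', 'algorithm'] (min_width=15, slack=0)
Line 3: ['hard', 'warm', 'slow'] (min_width=14, slack=1)
Line 4: ['moon', 'problem'] (min_width=12, slack=3)
Line 5: ['rainbow', 'voice'] (min_width=13, slack=2)
Line 6: ['were', 'sea'] (min_width=8, slack=7)
Line 7: ['dinosaur', 'ocean'] (min_width=14, slack=1)
Line 8: ['ocean'] (min_width=5, slack=10)
Total lines: 8

Answer: 8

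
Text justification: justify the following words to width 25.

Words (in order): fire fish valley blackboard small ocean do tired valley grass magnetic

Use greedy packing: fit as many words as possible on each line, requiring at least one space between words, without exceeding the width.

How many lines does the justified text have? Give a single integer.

Answer: 4

Derivation:
Line 1: ['fire', 'fish', 'valley'] (min_width=16, slack=9)
Line 2: ['blackboard', 'small', 'ocean', 'do'] (min_width=25, slack=0)
Line 3: ['tired', 'valley', 'grass'] (min_width=18, slack=7)
Line 4: ['magnetic'] (min_width=8, slack=17)
Total lines: 4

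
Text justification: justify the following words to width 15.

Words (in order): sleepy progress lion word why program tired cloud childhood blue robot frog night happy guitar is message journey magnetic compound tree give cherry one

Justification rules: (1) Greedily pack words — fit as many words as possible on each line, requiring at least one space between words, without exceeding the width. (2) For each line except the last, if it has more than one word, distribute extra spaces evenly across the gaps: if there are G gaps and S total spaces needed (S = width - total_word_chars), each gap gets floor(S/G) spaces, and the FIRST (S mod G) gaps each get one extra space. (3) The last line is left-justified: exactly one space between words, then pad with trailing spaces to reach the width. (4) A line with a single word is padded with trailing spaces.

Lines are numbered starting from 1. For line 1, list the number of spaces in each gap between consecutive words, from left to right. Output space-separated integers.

Line 1: ['sleepy', 'progress'] (min_width=15, slack=0)
Line 2: ['lion', 'word', 'why'] (min_width=13, slack=2)
Line 3: ['program', 'tired'] (min_width=13, slack=2)
Line 4: ['cloud', 'childhood'] (min_width=15, slack=0)
Line 5: ['blue', 'robot', 'frog'] (min_width=15, slack=0)
Line 6: ['night', 'happy'] (min_width=11, slack=4)
Line 7: ['guitar', 'is'] (min_width=9, slack=6)
Line 8: ['message', 'journey'] (min_width=15, slack=0)
Line 9: ['magnetic'] (min_width=8, slack=7)
Line 10: ['compound', 'tree'] (min_width=13, slack=2)
Line 11: ['give', 'cherry', 'one'] (min_width=15, slack=0)

Answer: 1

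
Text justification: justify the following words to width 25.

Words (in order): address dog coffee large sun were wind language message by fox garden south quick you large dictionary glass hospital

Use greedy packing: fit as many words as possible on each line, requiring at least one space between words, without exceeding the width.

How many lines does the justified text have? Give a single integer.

Line 1: ['address', 'dog', 'coffee', 'large'] (min_width=24, slack=1)
Line 2: ['sun', 'were', 'wind', 'language'] (min_width=22, slack=3)
Line 3: ['message', 'by', 'fox', 'garden'] (min_width=21, slack=4)
Line 4: ['south', 'quick', 'you', 'large'] (min_width=21, slack=4)
Line 5: ['dictionary', 'glass', 'hospital'] (min_width=25, slack=0)
Total lines: 5

Answer: 5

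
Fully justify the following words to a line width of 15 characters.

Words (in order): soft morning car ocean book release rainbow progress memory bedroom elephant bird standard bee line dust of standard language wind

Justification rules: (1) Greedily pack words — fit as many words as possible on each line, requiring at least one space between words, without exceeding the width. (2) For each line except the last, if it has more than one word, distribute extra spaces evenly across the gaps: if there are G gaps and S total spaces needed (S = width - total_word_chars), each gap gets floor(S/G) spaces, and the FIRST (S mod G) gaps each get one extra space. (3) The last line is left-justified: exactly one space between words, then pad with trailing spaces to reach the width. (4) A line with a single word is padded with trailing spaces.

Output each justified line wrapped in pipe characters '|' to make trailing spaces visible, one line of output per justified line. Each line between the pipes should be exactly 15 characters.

Answer: |soft    morning|
|car  ocean book|
|release rainbow|
|progress memory|
|bedroom        |
|elephant   bird|
|standard    bee|
|line   dust  of|
|standard       |
|language wind  |

Derivation:
Line 1: ['soft', 'morning'] (min_width=12, slack=3)
Line 2: ['car', 'ocean', 'book'] (min_width=14, slack=1)
Line 3: ['release', 'rainbow'] (min_width=15, slack=0)
Line 4: ['progress', 'memory'] (min_width=15, slack=0)
Line 5: ['bedroom'] (min_width=7, slack=8)
Line 6: ['elephant', 'bird'] (min_width=13, slack=2)
Line 7: ['standard', 'bee'] (min_width=12, slack=3)
Line 8: ['line', 'dust', 'of'] (min_width=12, slack=3)
Line 9: ['standard'] (min_width=8, slack=7)
Line 10: ['language', 'wind'] (min_width=13, slack=2)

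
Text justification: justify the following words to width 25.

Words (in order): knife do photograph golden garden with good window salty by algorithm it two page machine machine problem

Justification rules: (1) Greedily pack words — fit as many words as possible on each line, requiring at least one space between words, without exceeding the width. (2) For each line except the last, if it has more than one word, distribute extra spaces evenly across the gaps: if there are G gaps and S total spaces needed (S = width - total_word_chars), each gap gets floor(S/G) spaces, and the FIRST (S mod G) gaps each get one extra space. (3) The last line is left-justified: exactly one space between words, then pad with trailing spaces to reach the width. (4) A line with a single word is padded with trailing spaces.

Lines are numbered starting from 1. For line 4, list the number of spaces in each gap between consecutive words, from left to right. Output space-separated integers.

Answer: 3 3 3

Derivation:
Line 1: ['knife', 'do', 'photograph'] (min_width=19, slack=6)
Line 2: ['golden', 'garden', 'with', 'good'] (min_width=23, slack=2)
Line 3: ['window', 'salty', 'by', 'algorithm'] (min_width=25, slack=0)
Line 4: ['it', 'two', 'page', 'machine'] (min_width=19, slack=6)
Line 5: ['machine', 'problem'] (min_width=15, slack=10)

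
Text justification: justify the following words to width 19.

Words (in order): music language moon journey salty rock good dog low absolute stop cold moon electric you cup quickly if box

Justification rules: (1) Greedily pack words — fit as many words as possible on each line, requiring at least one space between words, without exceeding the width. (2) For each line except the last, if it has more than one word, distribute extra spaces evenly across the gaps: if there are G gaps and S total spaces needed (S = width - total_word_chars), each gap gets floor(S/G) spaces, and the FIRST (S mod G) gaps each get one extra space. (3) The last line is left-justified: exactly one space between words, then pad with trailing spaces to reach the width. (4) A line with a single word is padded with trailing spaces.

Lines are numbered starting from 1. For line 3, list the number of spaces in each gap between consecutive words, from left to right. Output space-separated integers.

Line 1: ['music', 'language', 'moon'] (min_width=19, slack=0)
Line 2: ['journey', 'salty', 'rock'] (min_width=18, slack=1)
Line 3: ['good', 'dog', 'low'] (min_width=12, slack=7)
Line 4: ['absolute', 'stop', 'cold'] (min_width=18, slack=1)
Line 5: ['moon', 'electric', 'you'] (min_width=17, slack=2)
Line 6: ['cup', 'quickly', 'if', 'box'] (min_width=18, slack=1)

Answer: 5 4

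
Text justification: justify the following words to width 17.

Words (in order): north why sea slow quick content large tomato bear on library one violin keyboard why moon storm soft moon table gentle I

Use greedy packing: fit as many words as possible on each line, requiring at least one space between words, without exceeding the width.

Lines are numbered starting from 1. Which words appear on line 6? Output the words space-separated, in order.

Line 1: ['north', 'why', 'sea'] (min_width=13, slack=4)
Line 2: ['slow', 'quick'] (min_width=10, slack=7)
Line 3: ['content', 'large'] (min_width=13, slack=4)
Line 4: ['tomato', 'bear', 'on'] (min_width=14, slack=3)
Line 5: ['library', 'one'] (min_width=11, slack=6)
Line 6: ['violin', 'keyboard'] (min_width=15, slack=2)
Line 7: ['why', 'moon', 'storm'] (min_width=14, slack=3)
Line 8: ['soft', 'moon', 'table'] (min_width=15, slack=2)
Line 9: ['gentle', 'I'] (min_width=8, slack=9)

Answer: violin keyboard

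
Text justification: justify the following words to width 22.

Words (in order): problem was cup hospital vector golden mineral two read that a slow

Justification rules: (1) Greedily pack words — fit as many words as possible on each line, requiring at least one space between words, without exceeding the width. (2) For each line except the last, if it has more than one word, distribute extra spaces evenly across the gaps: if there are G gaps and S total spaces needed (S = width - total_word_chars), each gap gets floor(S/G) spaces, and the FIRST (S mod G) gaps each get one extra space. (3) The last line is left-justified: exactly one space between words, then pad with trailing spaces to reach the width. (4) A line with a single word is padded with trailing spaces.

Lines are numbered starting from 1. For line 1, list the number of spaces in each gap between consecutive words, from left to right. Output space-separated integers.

Answer: 5 4

Derivation:
Line 1: ['problem', 'was', 'cup'] (min_width=15, slack=7)
Line 2: ['hospital', 'vector', 'golden'] (min_width=22, slack=0)
Line 3: ['mineral', 'two', 'read', 'that'] (min_width=21, slack=1)
Line 4: ['a', 'slow'] (min_width=6, slack=16)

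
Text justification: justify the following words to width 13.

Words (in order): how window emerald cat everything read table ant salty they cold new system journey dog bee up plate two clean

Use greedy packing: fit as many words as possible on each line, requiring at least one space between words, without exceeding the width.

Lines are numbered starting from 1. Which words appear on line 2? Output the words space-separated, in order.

Line 1: ['how', 'window'] (min_width=10, slack=3)
Line 2: ['emerald', 'cat'] (min_width=11, slack=2)
Line 3: ['everything'] (min_width=10, slack=3)
Line 4: ['read', 'table'] (min_width=10, slack=3)
Line 5: ['ant', 'salty'] (min_width=9, slack=4)
Line 6: ['they', 'cold', 'new'] (min_width=13, slack=0)
Line 7: ['system'] (min_width=6, slack=7)
Line 8: ['journey', 'dog'] (min_width=11, slack=2)
Line 9: ['bee', 'up', 'plate'] (min_width=12, slack=1)
Line 10: ['two', 'clean'] (min_width=9, slack=4)

Answer: emerald cat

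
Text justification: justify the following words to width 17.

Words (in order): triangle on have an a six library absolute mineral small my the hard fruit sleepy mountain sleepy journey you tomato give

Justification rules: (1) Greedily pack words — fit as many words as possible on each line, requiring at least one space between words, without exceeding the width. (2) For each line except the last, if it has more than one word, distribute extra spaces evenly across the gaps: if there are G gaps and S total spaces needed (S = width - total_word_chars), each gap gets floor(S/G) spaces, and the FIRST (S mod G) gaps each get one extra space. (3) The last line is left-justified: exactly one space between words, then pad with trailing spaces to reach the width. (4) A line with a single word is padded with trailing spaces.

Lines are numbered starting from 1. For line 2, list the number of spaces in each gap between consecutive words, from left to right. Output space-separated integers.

Answer: 2 1 1

Derivation:
Line 1: ['triangle', 'on', 'have'] (min_width=16, slack=1)
Line 2: ['an', 'a', 'six', 'library'] (min_width=16, slack=1)
Line 3: ['absolute', 'mineral'] (min_width=16, slack=1)
Line 4: ['small', 'my', 'the', 'hard'] (min_width=17, slack=0)
Line 5: ['fruit', 'sleepy'] (min_width=12, slack=5)
Line 6: ['mountain', 'sleepy'] (min_width=15, slack=2)
Line 7: ['journey', 'you'] (min_width=11, slack=6)
Line 8: ['tomato', 'give'] (min_width=11, slack=6)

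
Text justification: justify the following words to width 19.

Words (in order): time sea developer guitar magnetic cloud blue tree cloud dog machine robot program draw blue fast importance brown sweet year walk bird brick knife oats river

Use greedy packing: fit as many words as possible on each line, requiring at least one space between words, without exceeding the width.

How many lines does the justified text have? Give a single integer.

Line 1: ['time', 'sea', 'developer'] (min_width=18, slack=1)
Line 2: ['guitar', 'magnetic'] (min_width=15, slack=4)
Line 3: ['cloud', 'blue', 'tree'] (min_width=15, slack=4)
Line 4: ['cloud', 'dog', 'machine'] (min_width=17, slack=2)
Line 5: ['robot', 'program', 'draw'] (min_width=18, slack=1)
Line 6: ['blue', 'fast'] (min_width=9, slack=10)
Line 7: ['importance', 'brown'] (min_width=16, slack=3)
Line 8: ['sweet', 'year', 'walk'] (min_width=15, slack=4)
Line 9: ['bird', 'brick', 'knife'] (min_width=16, slack=3)
Line 10: ['oats', 'river'] (min_width=10, slack=9)
Total lines: 10

Answer: 10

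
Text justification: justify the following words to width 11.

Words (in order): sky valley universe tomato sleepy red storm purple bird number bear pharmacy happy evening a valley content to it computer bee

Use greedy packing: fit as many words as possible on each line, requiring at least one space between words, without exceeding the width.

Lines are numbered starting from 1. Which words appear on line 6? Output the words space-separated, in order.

Answer: purple bird

Derivation:
Line 1: ['sky', 'valley'] (min_width=10, slack=1)
Line 2: ['universe'] (min_width=8, slack=3)
Line 3: ['tomato'] (min_width=6, slack=5)
Line 4: ['sleepy', 'red'] (min_width=10, slack=1)
Line 5: ['storm'] (min_width=5, slack=6)
Line 6: ['purple', 'bird'] (min_width=11, slack=0)
Line 7: ['number', 'bear'] (min_width=11, slack=0)
Line 8: ['pharmacy'] (min_width=8, slack=3)
Line 9: ['happy'] (min_width=5, slack=6)
Line 10: ['evening', 'a'] (min_width=9, slack=2)
Line 11: ['valley'] (min_width=6, slack=5)
Line 12: ['content', 'to'] (min_width=10, slack=1)
Line 13: ['it', 'computer'] (min_width=11, slack=0)
Line 14: ['bee'] (min_width=3, slack=8)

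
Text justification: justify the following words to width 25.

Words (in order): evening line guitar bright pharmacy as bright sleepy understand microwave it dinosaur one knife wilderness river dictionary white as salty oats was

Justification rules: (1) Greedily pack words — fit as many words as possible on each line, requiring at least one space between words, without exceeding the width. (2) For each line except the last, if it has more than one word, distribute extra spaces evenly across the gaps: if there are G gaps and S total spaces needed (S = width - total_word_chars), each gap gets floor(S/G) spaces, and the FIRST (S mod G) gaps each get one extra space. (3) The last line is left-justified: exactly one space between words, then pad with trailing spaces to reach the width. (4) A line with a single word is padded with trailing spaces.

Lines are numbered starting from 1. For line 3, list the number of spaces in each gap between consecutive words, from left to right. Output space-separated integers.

Line 1: ['evening', 'line', 'guitar'] (min_width=19, slack=6)
Line 2: ['bright', 'pharmacy', 'as', 'bright'] (min_width=25, slack=0)
Line 3: ['sleepy', 'understand'] (min_width=17, slack=8)
Line 4: ['microwave', 'it', 'dinosaur', 'one'] (min_width=25, slack=0)
Line 5: ['knife', 'wilderness', 'river'] (min_width=22, slack=3)
Line 6: ['dictionary', 'white', 'as', 'salty'] (min_width=25, slack=0)
Line 7: ['oats', 'was'] (min_width=8, slack=17)

Answer: 9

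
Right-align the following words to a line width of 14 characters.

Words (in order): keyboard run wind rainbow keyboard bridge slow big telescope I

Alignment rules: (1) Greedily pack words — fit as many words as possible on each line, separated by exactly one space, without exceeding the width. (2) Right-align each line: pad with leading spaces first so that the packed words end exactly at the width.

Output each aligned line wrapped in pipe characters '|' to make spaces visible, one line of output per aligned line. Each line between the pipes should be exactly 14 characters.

Line 1: ['keyboard', 'run'] (min_width=12, slack=2)
Line 2: ['wind', 'rainbow'] (min_width=12, slack=2)
Line 3: ['keyboard'] (min_width=8, slack=6)
Line 4: ['bridge', 'slow'] (min_width=11, slack=3)
Line 5: ['big', 'telescope'] (min_width=13, slack=1)
Line 6: ['I'] (min_width=1, slack=13)

Answer: |  keyboard run|
|  wind rainbow|
|      keyboard|
|   bridge slow|
| big telescope|
|             I|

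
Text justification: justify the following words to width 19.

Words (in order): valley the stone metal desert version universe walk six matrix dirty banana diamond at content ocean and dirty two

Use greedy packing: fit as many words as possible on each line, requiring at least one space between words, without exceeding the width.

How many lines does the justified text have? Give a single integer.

Line 1: ['valley', 'the', 'stone'] (min_width=16, slack=3)
Line 2: ['metal', 'desert'] (min_width=12, slack=7)
Line 3: ['version', 'universe'] (min_width=16, slack=3)
Line 4: ['walk', 'six', 'matrix'] (min_width=15, slack=4)
Line 5: ['dirty', 'banana'] (min_width=12, slack=7)
Line 6: ['diamond', 'at', 'content'] (min_width=18, slack=1)
Line 7: ['ocean', 'and', 'dirty', 'two'] (min_width=19, slack=0)
Total lines: 7

Answer: 7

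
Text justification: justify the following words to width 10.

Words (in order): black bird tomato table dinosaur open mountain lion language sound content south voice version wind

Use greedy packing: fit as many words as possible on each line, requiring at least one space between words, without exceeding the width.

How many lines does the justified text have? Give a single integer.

Line 1: ['black', 'bird'] (min_width=10, slack=0)
Line 2: ['tomato'] (min_width=6, slack=4)
Line 3: ['table'] (min_width=5, slack=5)
Line 4: ['dinosaur'] (min_width=8, slack=2)
Line 5: ['open'] (min_width=4, slack=6)
Line 6: ['mountain'] (min_width=8, slack=2)
Line 7: ['lion'] (min_width=4, slack=6)
Line 8: ['language'] (min_width=8, slack=2)
Line 9: ['sound'] (min_width=5, slack=5)
Line 10: ['content'] (min_width=7, slack=3)
Line 11: ['south'] (min_width=5, slack=5)
Line 12: ['voice'] (min_width=5, slack=5)
Line 13: ['version'] (min_width=7, slack=3)
Line 14: ['wind'] (min_width=4, slack=6)
Total lines: 14

Answer: 14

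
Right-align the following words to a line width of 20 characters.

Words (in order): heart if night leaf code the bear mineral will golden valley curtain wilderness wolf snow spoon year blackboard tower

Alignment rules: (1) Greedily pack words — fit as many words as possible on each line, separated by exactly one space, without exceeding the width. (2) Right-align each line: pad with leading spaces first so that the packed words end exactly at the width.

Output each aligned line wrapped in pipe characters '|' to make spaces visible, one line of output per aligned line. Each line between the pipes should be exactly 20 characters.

Answer: | heart if night leaf|
|       code the bear|
| mineral will golden|
|      valley curtain|
|wilderness wolf snow|
|          spoon year|
|    blackboard tower|

Derivation:
Line 1: ['heart', 'if', 'night', 'leaf'] (min_width=19, slack=1)
Line 2: ['code', 'the', 'bear'] (min_width=13, slack=7)
Line 3: ['mineral', 'will', 'golden'] (min_width=19, slack=1)
Line 4: ['valley', 'curtain'] (min_width=14, slack=6)
Line 5: ['wilderness', 'wolf', 'snow'] (min_width=20, slack=0)
Line 6: ['spoon', 'year'] (min_width=10, slack=10)
Line 7: ['blackboard', 'tower'] (min_width=16, slack=4)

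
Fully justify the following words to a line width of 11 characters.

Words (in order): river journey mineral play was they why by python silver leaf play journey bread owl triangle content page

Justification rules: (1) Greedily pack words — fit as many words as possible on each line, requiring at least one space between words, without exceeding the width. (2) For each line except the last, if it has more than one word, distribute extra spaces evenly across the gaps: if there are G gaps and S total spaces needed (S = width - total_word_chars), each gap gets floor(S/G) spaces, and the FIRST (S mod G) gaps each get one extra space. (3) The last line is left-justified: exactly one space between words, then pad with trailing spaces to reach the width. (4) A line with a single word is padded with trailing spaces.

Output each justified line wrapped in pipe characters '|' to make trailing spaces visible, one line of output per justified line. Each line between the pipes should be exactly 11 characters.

Line 1: ['river'] (min_width=5, slack=6)
Line 2: ['journey'] (min_width=7, slack=4)
Line 3: ['mineral'] (min_width=7, slack=4)
Line 4: ['play', 'was'] (min_width=8, slack=3)
Line 5: ['they', 'why', 'by'] (min_width=11, slack=0)
Line 6: ['python'] (min_width=6, slack=5)
Line 7: ['silver', 'leaf'] (min_width=11, slack=0)
Line 8: ['play'] (min_width=4, slack=7)
Line 9: ['journey'] (min_width=7, slack=4)
Line 10: ['bread', 'owl'] (min_width=9, slack=2)
Line 11: ['triangle'] (min_width=8, slack=3)
Line 12: ['content'] (min_width=7, slack=4)
Line 13: ['page'] (min_width=4, slack=7)

Answer: |river      |
|journey    |
|mineral    |
|play    was|
|they why by|
|python     |
|silver leaf|
|play       |
|journey    |
|bread   owl|
|triangle   |
|content    |
|page       |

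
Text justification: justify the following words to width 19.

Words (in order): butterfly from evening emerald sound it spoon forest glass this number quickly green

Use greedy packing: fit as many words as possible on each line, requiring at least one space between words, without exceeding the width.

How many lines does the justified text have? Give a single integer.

Line 1: ['butterfly', 'from'] (min_width=14, slack=5)
Line 2: ['evening', 'emerald'] (min_width=15, slack=4)
Line 3: ['sound', 'it', 'spoon'] (min_width=14, slack=5)
Line 4: ['forest', 'glass', 'this'] (min_width=17, slack=2)
Line 5: ['number', 'quickly'] (min_width=14, slack=5)
Line 6: ['green'] (min_width=5, slack=14)
Total lines: 6

Answer: 6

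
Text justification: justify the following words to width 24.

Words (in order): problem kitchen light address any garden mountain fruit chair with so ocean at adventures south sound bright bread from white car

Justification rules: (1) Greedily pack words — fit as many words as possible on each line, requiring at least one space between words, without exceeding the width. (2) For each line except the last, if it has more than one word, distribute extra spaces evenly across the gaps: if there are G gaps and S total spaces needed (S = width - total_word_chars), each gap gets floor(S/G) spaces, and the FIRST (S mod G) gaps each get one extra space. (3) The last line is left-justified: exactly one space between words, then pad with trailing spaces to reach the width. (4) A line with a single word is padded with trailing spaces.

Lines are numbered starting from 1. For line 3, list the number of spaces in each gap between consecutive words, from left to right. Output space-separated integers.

Answer: 3 3

Derivation:
Line 1: ['problem', 'kitchen', 'light'] (min_width=21, slack=3)
Line 2: ['address', 'any', 'garden'] (min_width=18, slack=6)
Line 3: ['mountain', 'fruit', 'chair'] (min_width=20, slack=4)
Line 4: ['with', 'so', 'ocean', 'at'] (min_width=16, slack=8)
Line 5: ['adventures', 'south', 'sound'] (min_width=22, slack=2)
Line 6: ['bright', 'bread', 'from', 'white'] (min_width=23, slack=1)
Line 7: ['car'] (min_width=3, slack=21)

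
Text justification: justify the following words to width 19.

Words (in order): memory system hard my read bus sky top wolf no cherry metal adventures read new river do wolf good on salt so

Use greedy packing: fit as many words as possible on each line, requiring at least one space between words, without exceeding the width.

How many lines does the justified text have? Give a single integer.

Answer: 7

Derivation:
Line 1: ['memory', 'system', 'hard'] (min_width=18, slack=1)
Line 2: ['my', 'read', 'bus', 'sky', 'top'] (min_width=19, slack=0)
Line 3: ['wolf', 'no', 'cherry'] (min_width=14, slack=5)
Line 4: ['metal', 'adventures'] (min_width=16, slack=3)
Line 5: ['read', 'new', 'river', 'do'] (min_width=17, slack=2)
Line 6: ['wolf', 'good', 'on', 'salt'] (min_width=17, slack=2)
Line 7: ['so'] (min_width=2, slack=17)
Total lines: 7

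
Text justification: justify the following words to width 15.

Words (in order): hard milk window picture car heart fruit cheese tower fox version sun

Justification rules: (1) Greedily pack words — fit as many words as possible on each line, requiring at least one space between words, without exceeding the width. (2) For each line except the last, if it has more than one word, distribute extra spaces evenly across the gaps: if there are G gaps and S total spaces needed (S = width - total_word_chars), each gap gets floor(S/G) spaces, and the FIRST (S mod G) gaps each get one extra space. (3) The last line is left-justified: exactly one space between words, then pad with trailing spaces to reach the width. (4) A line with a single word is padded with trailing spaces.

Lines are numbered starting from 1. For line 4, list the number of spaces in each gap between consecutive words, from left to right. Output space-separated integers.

Line 1: ['hard', 'milk'] (min_width=9, slack=6)
Line 2: ['window', 'picture'] (min_width=14, slack=1)
Line 3: ['car', 'heart', 'fruit'] (min_width=15, slack=0)
Line 4: ['cheese', 'tower'] (min_width=12, slack=3)
Line 5: ['fox', 'version', 'sun'] (min_width=15, slack=0)

Answer: 4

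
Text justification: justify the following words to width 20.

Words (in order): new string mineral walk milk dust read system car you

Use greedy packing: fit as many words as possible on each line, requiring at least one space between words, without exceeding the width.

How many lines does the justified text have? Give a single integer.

Line 1: ['new', 'string', 'mineral'] (min_width=18, slack=2)
Line 2: ['walk', 'milk', 'dust', 'read'] (min_width=19, slack=1)
Line 3: ['system', 'car', 'you'] (min_width=14, slack=6)
Total lines: 3

Answer: 3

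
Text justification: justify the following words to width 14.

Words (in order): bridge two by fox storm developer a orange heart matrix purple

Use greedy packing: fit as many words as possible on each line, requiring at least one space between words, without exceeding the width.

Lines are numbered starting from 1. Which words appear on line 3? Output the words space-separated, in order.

Line 1: ['bridge', 'two', 'by'] (min_width=13, slack=1)
Line 2: ['fox', 'storm'] (min_width=9, slack=5)
Line 3: ['developer', 'a'] (min_width=11, slack=3)
Line 4: ['orange', 'heart'] (min_width=12, slack=2)
Line 5: ['matrix', 'purple'] (min_width=13, slack=1)

Answer: developer a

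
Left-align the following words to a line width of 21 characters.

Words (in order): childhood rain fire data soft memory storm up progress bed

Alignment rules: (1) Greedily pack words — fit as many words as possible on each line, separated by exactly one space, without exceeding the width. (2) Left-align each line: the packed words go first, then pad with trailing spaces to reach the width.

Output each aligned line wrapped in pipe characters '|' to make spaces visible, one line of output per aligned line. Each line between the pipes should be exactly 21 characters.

Answer: |childhood rain fire  |
|data soft memory     |
|storm up progress bed|

Derivation:
Line 1: ['childhood', 'rain', 'fire'] (min_width=19, slack=2)
Line 2: ['data', 'soft', 'memory'] (min_width=16, slack=5)
Line 3: ['storm', 'up', 'progress', 'bed'] (min_width=21, slack=0)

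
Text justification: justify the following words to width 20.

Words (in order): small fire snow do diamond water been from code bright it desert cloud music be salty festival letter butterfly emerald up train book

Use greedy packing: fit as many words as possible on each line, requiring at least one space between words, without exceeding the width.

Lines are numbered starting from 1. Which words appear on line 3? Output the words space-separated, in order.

Answer: from code bright it

Derivation:
Line 1: ['small', 'fire', 'snow', 'do'] (min_width=18, slack=2)
Line 2: ['diamond', 'water', 'been'] (min_width=18, slack=2)
Line 3: ['from', 'code', 'bright', 'it'] (min_width=19, slack=1)
Line 4: ['desert', 'cloud', 'music'] (min_width=18, slack=2)
Line 5: ['be', 'salty', 'festival'] (min_width=17, slack=3)
Line 6: ['letter', 'butterfly'] (min_width=16, slack=4)
Line 7: ['emerald', 'up', 'train'] (min_width=16, slack=4)
Line 8: ['book'] (min_width=4, slack=16)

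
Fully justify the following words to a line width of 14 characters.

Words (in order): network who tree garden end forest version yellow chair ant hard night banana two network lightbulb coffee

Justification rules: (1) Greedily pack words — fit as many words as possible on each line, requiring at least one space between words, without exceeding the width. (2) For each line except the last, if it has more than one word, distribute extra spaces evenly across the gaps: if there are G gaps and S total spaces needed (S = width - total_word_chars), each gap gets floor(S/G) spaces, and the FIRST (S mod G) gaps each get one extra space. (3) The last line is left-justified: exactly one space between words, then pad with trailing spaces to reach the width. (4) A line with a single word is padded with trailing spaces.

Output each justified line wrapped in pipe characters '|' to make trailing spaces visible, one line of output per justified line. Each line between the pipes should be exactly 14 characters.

Line 1: ['network', 'who'] (min_width=11, slack=3)
Line 2: ['tree', 'garden'] (min_width=11, slack=3)
Line 3: ['end', 'forest'] (min_width=10, slack=4)
Line 4: ['version', 'yellow'] (min_width=14, slack=0)
Line 5: ['chair', 'ant', 'hard'] (min_width=14, slack=0)
Line 6: ['night', 'banana'] (min_width=12, slack=2)
Line 7: ['two', 'network'] (min_width=11, slack=3)
Line 8: ['lightbulb'] (min_width=9, slack=5)
Line 9: ['coffee'] (min_width=6, slack=8)

Answer: |network    who|
|tree    garden|
|end     forest|
|version yellow|
|chair ant hard|
|night   banana|
|two    network|
|lightbulb     |
|coffee        |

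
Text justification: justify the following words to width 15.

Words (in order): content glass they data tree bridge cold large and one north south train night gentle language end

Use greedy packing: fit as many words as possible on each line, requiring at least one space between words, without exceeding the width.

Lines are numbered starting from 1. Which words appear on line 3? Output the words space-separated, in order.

Answer: bridge cold

Derivation:
Line 1: ['content', 'glass'] (min_width=13, slack=2)
Line 2: ['they', 'data', 'tree'] (min_width=14, slack=1)
Line 3: ['bridge', 'cold'] (min_width=11, slack=4)
Line 4: ['large', 'and', 'one'] (min_width=13, slack=2)
Line 5: ['north', 'south'] (min_width=11, slack=4)
Line 6: ['train', 'night'] (min_width=11, slack=4)
Line 7: ['gentle', 'language'] (min_width=15, slack=0)
Line 8: ['end'] (min_width=3, slack=12)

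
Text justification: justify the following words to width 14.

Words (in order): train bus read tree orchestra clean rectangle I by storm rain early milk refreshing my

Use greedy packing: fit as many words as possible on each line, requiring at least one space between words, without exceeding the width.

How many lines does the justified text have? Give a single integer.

Answer: 7

Derivation:
Line 1: ['train', 'bus', 'read'] (min_width=14, slack=0)
Line 2: ['tree', 'orchestra'] (min_width=14, slack=0)
Line 3: ['clean'] (min_width=5, slack=9)
Line 4: ['rectangle', 'I', 'by'] (min_width=14, slack=0)
Line 5: ['storm', 'rain'] (min_width=10, slack=4)
Line 6: ['early', 'milk'] (min_width=10, slack=4)
Line 7: ['refreshing', 'my'] (min_width=13, slack=1)
Total lines: 7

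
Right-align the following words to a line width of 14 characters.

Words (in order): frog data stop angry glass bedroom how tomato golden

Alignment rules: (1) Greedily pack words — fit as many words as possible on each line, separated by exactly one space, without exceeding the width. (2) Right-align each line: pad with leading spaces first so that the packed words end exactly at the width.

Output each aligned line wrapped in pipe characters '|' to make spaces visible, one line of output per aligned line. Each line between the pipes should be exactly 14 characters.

Answer: |frog data stop|
|   angry glass|
|   bedroom how|
| tomato golden|

Derivation:
Line 1: ['frog', 'data', 'stop'] (min_width=14, slack=0)
Line 2: ['angry', 'glass'] (min_width=11, slack=3)
Line 3: ['bedroom', 'how'] (min_width=11, slack=3)
Line 4: ['tomato', 'golden'] (min_width=13, slack=1)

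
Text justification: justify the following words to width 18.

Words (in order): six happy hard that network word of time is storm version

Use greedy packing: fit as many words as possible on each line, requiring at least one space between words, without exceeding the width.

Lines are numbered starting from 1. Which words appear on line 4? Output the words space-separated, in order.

Answer: version

Derivation:
Line 1: ['six', 'happy', 'hard'] (min_width=14, slack=4)
Line 2: ['that', 'network', 'word'] (min_width=17, slack=1)
Line 3: ['of', 'time', 'is', 'storm'] (min_width=16, slack=2)
Line 4: ['version'] (min_width=7, slack=11)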